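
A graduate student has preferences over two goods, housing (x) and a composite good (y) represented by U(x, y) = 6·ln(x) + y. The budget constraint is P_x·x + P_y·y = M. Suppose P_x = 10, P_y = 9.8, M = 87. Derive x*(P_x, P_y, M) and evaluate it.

x* = 5.88

MU_x = 6/x, MU_y = 1. Tangency: 6/x = P_x/P_y.
So x*(P_x,P_y) = 6·P_y/P_x, independent of income; and y* = (M − 6·P_y)/P_y.
At the given prices: x* = 6·9.8/10 = 5.88.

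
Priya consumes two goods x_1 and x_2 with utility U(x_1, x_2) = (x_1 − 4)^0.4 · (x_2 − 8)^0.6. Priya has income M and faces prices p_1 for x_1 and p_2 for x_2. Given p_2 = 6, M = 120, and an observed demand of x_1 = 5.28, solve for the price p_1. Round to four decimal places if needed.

Let x_1' = x_1−4, x_2' = x_2−8. MRS = (2/3)·x_2'/x_1' = p_1/p_2.
Substituting into the budget: x_1* = 4 + 0.4·(M − 4·p_1 − 8·p_2)/p_1, and x_2* = 8 + 0.6·(…)/p_2.
Set x_1* = 5.28 in the demand function and solve for p_1: p_1 = 10.

p_1 = 10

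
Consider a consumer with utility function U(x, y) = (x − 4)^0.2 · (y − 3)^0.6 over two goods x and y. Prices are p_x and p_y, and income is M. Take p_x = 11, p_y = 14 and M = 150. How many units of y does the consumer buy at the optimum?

Let x' = x−4, y' = y−3. MRS = (1/3)·y'/x' = p_x/p_y.
After buying the subsistence bundle (4, 3), a share 0.25 of the remaining income goes to x: x* = 4 + 0.25·(M − 4p_x − 3p_y)/p_x.
Discretionary income = 150 − 4·11 − 3·14 = 64; y* = 3 + 0.75·64/14 = 6.4286.

y* = 6.4286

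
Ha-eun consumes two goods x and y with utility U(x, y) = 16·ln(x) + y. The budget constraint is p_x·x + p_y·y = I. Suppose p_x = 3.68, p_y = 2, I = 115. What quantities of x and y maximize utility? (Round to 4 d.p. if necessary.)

x* = 8.6957, y* = 41.5

MU_x = 16/x, MU_y = 1. Tangency: 16/x = p_x/p_y.
So x*(p_x,p_y) = 16·p_y/p_x, independent of income; and y* = (I − 16·p_y)/p_y.
At the given prices: x* = 16·2/3.68 = 8.6957, and y* = 41.5.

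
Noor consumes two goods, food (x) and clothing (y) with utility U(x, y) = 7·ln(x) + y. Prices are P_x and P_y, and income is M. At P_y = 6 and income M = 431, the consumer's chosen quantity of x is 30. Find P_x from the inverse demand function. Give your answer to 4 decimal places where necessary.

MU_x = 7/x, MU_y = 1. Tangency: 7/x = P_x/P_y.
So x*(P_x,P_y) = 7·P_y/P_x, independent of income; and y* = (M − 7·P_y)/P_y.
Set x* = 30 in the demand function and solve for P_x: P_x = 1.4.

P_x = 1.4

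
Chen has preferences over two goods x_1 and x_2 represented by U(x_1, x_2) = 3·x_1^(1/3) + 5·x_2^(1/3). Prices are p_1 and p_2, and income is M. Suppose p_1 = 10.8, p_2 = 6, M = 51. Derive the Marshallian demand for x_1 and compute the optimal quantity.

MU_x_1 ∝ 3·x_1^(-2/3), MU_x_2 ∝ 5·x_2^(-2/3), so MRS = (3/5)·(x_2/x_1)^(2/3) = p_1/p_2.
Solve for the ratio: x_2/x_1 = [(5/3)·p_1/p_2]^(1.5).
With the ratio pinned down, the budget gives x_1* = M/(p_1 + p_2·(x_2/x_1)) and x_2* = (x_2/x_1)·x_1*.
Numerically x_2/x_1 = 5.196152, so x_1* = 51/(10.8 + 6·5.196152) = 1.215.

x_1* = 1.215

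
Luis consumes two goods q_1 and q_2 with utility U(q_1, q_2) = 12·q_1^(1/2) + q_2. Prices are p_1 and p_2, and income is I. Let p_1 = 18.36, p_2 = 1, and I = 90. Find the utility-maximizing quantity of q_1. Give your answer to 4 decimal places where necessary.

Utility is quasi-linear in q_2; the FOC for q_1 is 6/√q_1 = p_1/p_2.
Thus q_1* = (6·p_2/p_1)² — independent of I — with the rest of income spent on q_2.
Plugging in: q_1* = (6·1/18.36)² = 0.1068.

q_1* = 0.1068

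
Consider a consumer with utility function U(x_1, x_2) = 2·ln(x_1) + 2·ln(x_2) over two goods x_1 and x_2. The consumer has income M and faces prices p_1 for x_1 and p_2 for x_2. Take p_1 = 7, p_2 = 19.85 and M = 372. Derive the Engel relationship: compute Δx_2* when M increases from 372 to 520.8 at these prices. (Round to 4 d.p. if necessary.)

Tangency: MRS = x_2/x_1 = p_1/p_2.
So 2·p_2·x_2 = 2·p_1·x_1; combined with the budget, a share 0.5 of income goes to x_1.
Demand: x_1*(p_1,p_2,M) = 0.5·M/p_1 and x_2* = 0.5·M/p_2.
At p_1=7, p_2=19.85, M=372: x_2* = 0.5·372/19.85 = 9.3703.
At M' = 520.8: x_2* = 13.1184. Change: 13.1184 − 9.3703 = 3.7481.

Δx_2* = 3.7481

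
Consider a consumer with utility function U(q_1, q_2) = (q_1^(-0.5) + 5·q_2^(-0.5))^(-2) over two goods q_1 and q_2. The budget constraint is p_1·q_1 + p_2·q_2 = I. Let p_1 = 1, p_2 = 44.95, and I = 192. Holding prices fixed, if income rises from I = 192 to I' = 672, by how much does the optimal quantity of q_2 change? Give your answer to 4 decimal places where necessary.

Δq_2* = 9.7415

From the CES first-order condition, (1/5)·(q_2/q_1)^(1.5) = p_1/p_2.
Solve for the ratio: q_2/q_1 = [5·p_1/p_2]^(2/3).
Substitute q_2 = (q_2/q_1)·q_1 into the budget: q_1* = I/(p_1 + p_2·(q_2/q_1)).
Numerically q_2/q_1 = 0.231292, so q_1* = 192/(1 + 44.95·0.231292) = 16.8472 and q_2* = 0.231292·16.8472 = 3.8966.
At I' = 672: q_2* = 13.6382. Change: 13.6382 − 3.8966 = 9.7415.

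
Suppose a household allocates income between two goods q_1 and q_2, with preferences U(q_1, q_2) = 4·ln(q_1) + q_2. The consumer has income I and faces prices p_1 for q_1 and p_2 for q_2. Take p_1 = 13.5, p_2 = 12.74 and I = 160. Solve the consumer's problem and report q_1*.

Set MRS = p_1/p_2: (4/q_1)/1 = p_1/p_2.
So q_1*(p_1,p_2) = 4·p_2/p_1, independent of income; and q_2* = (I − 4·p_2)/p_2.
At the given prices: q_1* = 4·12.74/13.5 = 3.7748.

q_1* = 3.7748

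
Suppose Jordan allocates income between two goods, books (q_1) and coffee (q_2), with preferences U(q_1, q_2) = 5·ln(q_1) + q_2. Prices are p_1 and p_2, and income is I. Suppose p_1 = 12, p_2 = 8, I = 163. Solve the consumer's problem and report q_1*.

q_1* = 3.3333

Set MRS = p_1/p_2: (5/q_1)/1 = p_1/p_2.
So q_1*(p_1,p_2) = 5·p_2/p_1, independent of income; and q_2* = (I − 5·p_2)/p_2.
At the given prices: q_1* = 5·8/12 = 3.3333.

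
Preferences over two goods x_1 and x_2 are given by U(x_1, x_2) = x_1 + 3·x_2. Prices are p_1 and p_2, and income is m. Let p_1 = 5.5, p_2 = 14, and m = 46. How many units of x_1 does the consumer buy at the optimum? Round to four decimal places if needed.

x_1* = 0

Linear utility — the consumer picks whichever good has higher MU/price: 1/5.5 = 0.1818 vs 3/14 = 0.2143.
x_2 gives more utility per dollar, so spend all income on x_2: x_2* = m/p_2, x_1* = 0.
Numerically: x_1* = 0, x_2* = 3.2857.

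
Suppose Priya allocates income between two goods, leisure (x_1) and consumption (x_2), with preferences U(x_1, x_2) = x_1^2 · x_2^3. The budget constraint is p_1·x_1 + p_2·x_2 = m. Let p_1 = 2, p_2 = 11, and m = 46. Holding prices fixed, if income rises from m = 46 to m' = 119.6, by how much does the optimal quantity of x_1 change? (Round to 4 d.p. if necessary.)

Δx_1* = 14.72

MU_x_1/MU_x_2 = (2·x_2)/(3·x_1); tangency sets this equal to p_1/p_2.
Rearranging, p_2·x_2 = (3/2)·p_1·x_1. Substituting into the budget gives p_1·x_1·(1 + (3/2)) = m.
Demand: x_1*(p_1,p_2,m) = 0.4·m/p_1 and x_2* = 0.6·m/p_2.
At p_1=2, p_2=11, m=46: x_1* = 0.4·46/2 = 9.2.
At m' = 119.6: x_1* = 23.92. Change: 23.92 − 9.2 = 14.72.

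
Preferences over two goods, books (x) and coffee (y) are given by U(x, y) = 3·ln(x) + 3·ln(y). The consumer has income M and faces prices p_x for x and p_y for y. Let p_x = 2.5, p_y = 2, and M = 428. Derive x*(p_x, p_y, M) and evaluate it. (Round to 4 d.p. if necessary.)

Demand: x*(p_x,p_y,M) = 0.5·M/p_x and y* = 0.5·M/p_y.
At p_x=2.5, p_y=2, M=428: x* = 0.5·428/2.5 = 85.6.

x* = 85.6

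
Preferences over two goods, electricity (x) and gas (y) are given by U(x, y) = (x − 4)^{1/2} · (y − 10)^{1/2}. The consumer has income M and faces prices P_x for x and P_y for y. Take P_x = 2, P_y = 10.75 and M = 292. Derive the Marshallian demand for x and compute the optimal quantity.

x* = 48.125

Discretionary income = 292 − 4·2 − 10·10.75 = 176.5; x* = 4 + 0.5·176.5/2 = 48.125.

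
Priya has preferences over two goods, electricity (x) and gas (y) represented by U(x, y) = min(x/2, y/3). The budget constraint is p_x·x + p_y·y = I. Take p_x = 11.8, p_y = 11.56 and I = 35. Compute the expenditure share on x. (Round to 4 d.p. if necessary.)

share on x = 0.4049

Leontief preferences: the optimum is at the kink where x/2 = y/3, i.e. y = (3/2)·x.
Budget: p_x·x + p_y·(3/2)·x = I, so (2·p_x + 3·p_y)·x = 2·I.
Demand: x*(p_x,p_y,I) = 2·I/(2·p_x + 3·p_y), y* = 3·I/(2·p_x + 3·p_y).
Here 2·11.8 + 3·11.56 = 58.28, giving x* = 1.2011 and y* = 1.8016.
Expenditure on x: 11.8·1.2011 = 14.173; share = 0.4049.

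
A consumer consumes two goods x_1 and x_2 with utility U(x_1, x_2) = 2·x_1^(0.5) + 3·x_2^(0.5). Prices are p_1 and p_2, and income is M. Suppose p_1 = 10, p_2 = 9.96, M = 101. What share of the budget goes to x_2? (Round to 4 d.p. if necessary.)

share on x_2 = 0.6932

With the ratio pinned down, the budget gives x_1* = M/(p_1 + p_2·(x_2/x_1)) and x_2* = (x_2/x_1)·x_1*.
Numerically x_2/x_1 = 2.268109, so x_1* = 101/(10 + 9.96·2.268109) = 3.0991 and x_2* = 2.268109·3.0991 = 7.029.
Expenditure on x_2: 9.96·7.029 = 70.0092; share = 0.6932.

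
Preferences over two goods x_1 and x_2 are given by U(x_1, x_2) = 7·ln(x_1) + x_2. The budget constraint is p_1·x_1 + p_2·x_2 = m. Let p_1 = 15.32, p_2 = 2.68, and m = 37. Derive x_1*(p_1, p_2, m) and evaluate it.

Set MRS = p_1/p_2: (7/x_1)/1 = p_1/p_2.
So x_1*(p_1,p_2) = 7·p_2/p_1, independent of income; and x_2* = (m − 7·p_2)/p_2.
At the given prices: x_1* = 7·2.68/15.32 = 1.2245.

x_1* = 1.2245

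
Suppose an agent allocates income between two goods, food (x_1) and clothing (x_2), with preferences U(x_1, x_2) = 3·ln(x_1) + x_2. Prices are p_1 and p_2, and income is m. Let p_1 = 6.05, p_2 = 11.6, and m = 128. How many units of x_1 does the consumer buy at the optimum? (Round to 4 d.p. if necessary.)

Set MRS = p_1/p_2: (3/x_1)/1 = p_1/p_2.
So x_1*(p_1,p_2) = 3·p_2/p_1, independent of income; and x_2* = (m − 3·p_2)/p_2.
At the given prices: x_1* = 3·11.6/6.05 = 5.7521.

x_1* = 5.7521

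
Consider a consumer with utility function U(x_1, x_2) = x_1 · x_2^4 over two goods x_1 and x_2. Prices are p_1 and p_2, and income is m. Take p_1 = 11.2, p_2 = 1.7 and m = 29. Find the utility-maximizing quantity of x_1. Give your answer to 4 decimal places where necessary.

x_1* = 0.5179

MU_x_1/MU_x_2 = (x_2)/(4·x_1); tangency sets this equal to p_1/p_2.
Rearranging, p_2·x_2 = 4·p_1·x_1. Substituting into the budget gives p_1·x_1·(1 + 4) = m.
Demand: x_1*(p_1,p_2,m) = 0.2·m/p_1 and x_2* = 0.8·m/p_2.
At p_1=11.2, p_2=1.7, m=29: x_1* = 0.2·29/11.2 = 0.5179.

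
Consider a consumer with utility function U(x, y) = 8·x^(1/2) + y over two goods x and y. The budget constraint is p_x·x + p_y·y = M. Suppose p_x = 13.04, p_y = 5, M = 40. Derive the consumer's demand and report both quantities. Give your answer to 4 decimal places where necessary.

MU_x = 4/√x, MU_y = 1. Tangency: 4/√x = p_x/p_y.
Solve: √x = 4·p_y/p_x, so x*(p_x,p_y) = (4·p_y/p_x)², and y* = (M − p_x·x*)/p_y.
Plugging in: x* = (4·5/13.04)² = 2.3524, y* = 1.865.

x* = 2.3524, y* = 1.865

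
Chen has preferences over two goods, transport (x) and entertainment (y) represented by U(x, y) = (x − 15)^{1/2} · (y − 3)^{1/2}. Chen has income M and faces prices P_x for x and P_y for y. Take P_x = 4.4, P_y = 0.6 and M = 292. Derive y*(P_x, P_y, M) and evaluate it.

Substituting into the budget: x* = 15 + 0.5·(M − 15·P_x − 3·P_y)/P_x, and y* = 3 + 0.5·(…)/P_y.
Discretionary income = 292 − 15·4.4 − 3·0.6 = 224.2; y* = 3 + 0.5·224.2/0.6 = 189.8333.

y* = 189.8333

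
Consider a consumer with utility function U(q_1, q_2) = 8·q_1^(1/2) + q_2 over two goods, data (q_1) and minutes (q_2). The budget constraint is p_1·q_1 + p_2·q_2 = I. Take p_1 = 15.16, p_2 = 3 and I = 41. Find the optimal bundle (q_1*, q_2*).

Plugging in: q_1* = (4·3/15.16)² = 0.6266, q_2* = 10.5004.

q_1* = 0.6266, q_2* = 10.5004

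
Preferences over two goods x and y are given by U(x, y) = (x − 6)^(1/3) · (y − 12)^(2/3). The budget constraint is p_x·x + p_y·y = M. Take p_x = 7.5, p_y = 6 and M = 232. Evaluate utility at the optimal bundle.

Let x' = x−6, y' = y−12. MRS = (1/2)·y'/x' = p_x/p_y.
Substituting into the budget: x* = 6 + 1/3·(M − 6·p_x − 12·p_y)/p_x, and y* = 12 + 2/3·(…)/p_y.
Discretionary income = 232 − 6·7.5 − 12·6 = 115; x* = 6 + 1/3·115/7.5 = 11.1111; y* = 12 + 2/3·115/6 = 24.7778.
Utility at the optimum: U(11.1111, 24.7778) = 9.4147.

V = 9.4147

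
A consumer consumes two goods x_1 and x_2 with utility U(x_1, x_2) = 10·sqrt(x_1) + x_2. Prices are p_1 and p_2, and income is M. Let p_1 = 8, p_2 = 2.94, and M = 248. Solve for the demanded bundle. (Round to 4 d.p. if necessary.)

Thus x_1* = (5·p_2/p_1)² — independent of M — with the rest of income spent on x_2.
Plugging in: x_1* = (5·2.94/8)² = 3.3764, x_2* = 75.1662.

x_1* = 3.3764, x_2* = 75.1662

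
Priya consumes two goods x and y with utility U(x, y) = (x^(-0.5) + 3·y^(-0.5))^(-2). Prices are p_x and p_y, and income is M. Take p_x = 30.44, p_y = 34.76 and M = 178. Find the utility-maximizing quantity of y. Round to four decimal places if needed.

MRS = MU_x/MU_y = (1/3)·(y/x)^(1.5). Set equal to p_x/p_y.
Hence y/x = (3·p_x/p_y)^(1/(1.5)), i.e. raised to the 2/3 power.
Substitute y = (y/x)·x into the budget: x* = M/(p_x + p_y·(y/x)).
Numerically y/x = 1.903958, so x* = 178/(30.44 + 34.76·1.903958) = 1.8422 and y* = 1.903958·1.8422 = 3.5075.

y* = 3.5075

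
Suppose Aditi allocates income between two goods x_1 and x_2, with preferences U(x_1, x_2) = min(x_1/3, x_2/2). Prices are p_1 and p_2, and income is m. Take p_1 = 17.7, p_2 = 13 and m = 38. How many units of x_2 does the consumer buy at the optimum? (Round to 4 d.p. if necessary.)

x_2* = 0.9608

With perfect complements, no substitution: consume in ratio x_1:x_2 = 3:2.
Budget: p_1·x_1 + p_2·(2/3)·x_1 = m, so (3·p_1 + 2·p_2)·x_1 = 3·m.
Demand: x_1*(p_1,p_2,m) = 3·m/(3·p_1 + 2·p_2), x_2* = 2·m/(3·p_1 + 2·p_2).
Here 3·17.7 + 2·13 = 79.1, giving x_2* = 0.9608.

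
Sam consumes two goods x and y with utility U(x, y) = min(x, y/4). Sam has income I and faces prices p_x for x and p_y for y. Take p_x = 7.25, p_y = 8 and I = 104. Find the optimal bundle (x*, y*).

x* = 2.6497, y* = 10.5987

Leontief preferences: the optimum is at the kink where x/1 = y/4, i.e. y = 4·x.
Budget: p_x·x + p_y·4·x = I, so (p_x + 4·p_y)·x = I.
Demand: x*(p_x,p_y,I) = I/(p_x + 4·p_y), y* = 4·I/(p_x + 4·p_y).
Here 7.25 + 4·8 = 39.25, giving x* = 2.6497 and y* = 10.5987.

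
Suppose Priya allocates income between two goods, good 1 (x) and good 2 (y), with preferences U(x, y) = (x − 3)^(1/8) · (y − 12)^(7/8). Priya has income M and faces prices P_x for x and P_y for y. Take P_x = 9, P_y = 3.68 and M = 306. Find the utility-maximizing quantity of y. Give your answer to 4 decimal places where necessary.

This is Cobb-Douglas in (x−3, y−12): tangency gives 0.125·P_y·(y−12) = 0.875·P_x·(x−3).
After buying the subsistence bundle (3, 12), a share 0.125 of the remaining income goes to x: x* = 3 + 0.125·(M − 3P_x − 12P_y)/P_x.
Discretionary income = 306 − 3·9 − 12·3.68 = 234.84; y* = 12 + 0.875·234.84/3.68 = 67.8383.

y* = 67.8383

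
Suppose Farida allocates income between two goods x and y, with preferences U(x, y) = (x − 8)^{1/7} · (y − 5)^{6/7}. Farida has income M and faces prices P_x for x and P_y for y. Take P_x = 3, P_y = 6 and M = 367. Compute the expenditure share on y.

MRS = (1/6)·(y−5)/(x−8). Tangency with P_x/P_y gives y−5 = 6·(P_x/P_y)·(x−8).
After buying the subsistence bundle (8, 5), a share 1/7 of the remaining income goes to x: x* = 8 + 1/7·(M − 8P_x − 5P_y)/P_x.
Discretionary income = 367 − 8·3 − 5·6 = 313; x* = 8 + 1/7·313/3 = 22.9048; y* = 5 + 6/7·313/6 = 49.7143.
Expenditure on y: 6·49.7143 = 298.2857; share = 0.8128.

share on y = 0.8128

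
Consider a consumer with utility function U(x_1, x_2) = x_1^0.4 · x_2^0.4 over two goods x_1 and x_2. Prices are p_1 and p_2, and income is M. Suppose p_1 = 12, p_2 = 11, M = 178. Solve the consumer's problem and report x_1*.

Tangency: MRS = x_2/x_1 = p_1/p_2.
So 0.4·p_2·x_2 = 0.4·p_1·x_1; combined with the budget, a share 0.5 of income goes to x_1.
Demand: x_1*(p_1,p_2,M) = 0.5·M/p_1 and x_2* = 0.5·M/p_2.
At p_1=12, p_2=11, M=178: x_1* = 0.5·178/12 = 7.4167.

x_1* = 7.4167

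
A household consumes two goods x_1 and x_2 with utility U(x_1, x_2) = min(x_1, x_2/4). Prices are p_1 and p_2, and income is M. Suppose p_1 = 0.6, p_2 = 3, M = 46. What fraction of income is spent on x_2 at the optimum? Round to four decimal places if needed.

With perfect complements, no substitution: consume in ratio x_1:x_2 = 1:4.
Budget: p_1·x_1 + p_2·4·x_1 = M, so (p_1 + 4·p_2)·x_1 = M.
Demand: x_1*(p_1,p_2,M) = M/(p_1 + 4·p_2), x_2* = 4·M/(p_1 + 4·p_2).
Here 0.6 + 4·3 = 12.6, giving x_1* = 3.6508 and x_2* = 14.6032.
Expenditure on x_2: 3·14.6032 = 43.8095; share = 0.9524.

share on x_2 = 0.9524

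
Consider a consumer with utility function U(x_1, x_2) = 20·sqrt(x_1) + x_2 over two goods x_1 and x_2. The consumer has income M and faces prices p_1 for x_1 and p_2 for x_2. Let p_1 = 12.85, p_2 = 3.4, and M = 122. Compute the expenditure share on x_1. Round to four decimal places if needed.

Utility is quasi-linear in x_2; the FOC for x_1 is 10/√x_1 = p_1/p_2.
Solve: √x_1 = 10·p_2/p_1, so x_1*(p_1,p_2) = (10·p_2/p_1)², and x_2* = (M − p_1·x_1*)/p_2.
Plugging in: x_1* = (10·3.4/12.85)² = 7.0009, x_2* = 9.4232.
Expenditure on x_1: 12.85·7.0009 = 89.9611; share = 0.7374.

share on x_1 = 0.7374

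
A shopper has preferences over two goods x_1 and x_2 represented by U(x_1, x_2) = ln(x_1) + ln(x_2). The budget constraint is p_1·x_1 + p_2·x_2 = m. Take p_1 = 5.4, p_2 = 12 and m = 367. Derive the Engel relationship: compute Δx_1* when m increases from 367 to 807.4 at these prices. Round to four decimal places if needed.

The MRS is x_2/x_1. Set MRS = p_1/p_2.
Rearranging, p_2·x_2 = p_1·x_1. Substituting into the budget gives p_1·x_1·(1 + 1) = m.
Demand: x_1*(p_1,p_2,m) = 0.5·m/p_1 and x_2* = 0.5·m/p_2.
At p_1=5.4, p_2=12, m=367: x_1* = 0.5·367/5.4 = 33.9815.
At m' = 807.4: x_1* = 74.7593. Change: 74.7593 − 33.9815 = 40.7778.

Δx_1* = 40.7778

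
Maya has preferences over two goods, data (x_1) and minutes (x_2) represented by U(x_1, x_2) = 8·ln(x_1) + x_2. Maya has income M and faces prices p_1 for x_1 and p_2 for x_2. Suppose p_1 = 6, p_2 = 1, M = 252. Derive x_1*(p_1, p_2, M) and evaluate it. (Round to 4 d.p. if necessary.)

x_1* = 1.3333

MU_x_1 = 8/x_1, MU_x_2 = 1. Tangency: 8/x_1 = p_1/p_2.
So x_1*(p_1,p_2) = 8·p_2/p_1, independent of income; and x_2* = (M − 8·p_2)/p_2.
At the given prices: x_1* = 8·1/6 = 1.3333.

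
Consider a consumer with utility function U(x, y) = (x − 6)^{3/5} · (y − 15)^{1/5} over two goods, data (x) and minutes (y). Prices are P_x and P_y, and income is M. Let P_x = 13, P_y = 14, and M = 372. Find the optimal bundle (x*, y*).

MRS = 3·(y−15)/(x−6). Tangency with P_x/P_y gives y−15 = (1/3)·(P_x/P_y)·(x−6).
Substituting into the budget: x* = 6 + 0.75·(M − 6·P_x − 15·P_y)/P_x, and y* = 15 + 0.25·(…)/P_y.
Discretionary income = 372 − 6·13 − 15·14 = 84; x* = 6 + 0.75·84/13 = 10.8462; y* = 15 + 0.25·84/14 = 16.5.

x* = 10.8462, y* = 16.5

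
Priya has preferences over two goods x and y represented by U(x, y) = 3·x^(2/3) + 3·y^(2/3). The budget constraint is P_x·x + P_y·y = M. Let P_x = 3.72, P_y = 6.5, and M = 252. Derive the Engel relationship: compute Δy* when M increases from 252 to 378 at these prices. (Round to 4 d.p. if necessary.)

MRS = MU_x/MU_y = (y/x)^(1/3). Set equal to P_x/P_y.
Solve for the ratio: y/x = [P_x/P_y]^(3).
Substitute y = (y/x)·x into the budget: x* = M/(P_x + P_y·(y/x)).
Numerically y/x = 0.187451, so x* = 252/(3.72 + 6.5·0.187451) = 51.0283 and y* = 0.187451·51.0283 = 9.5653.
At M' = 378: y* = 14.348. Change: 14.348 − 9.5653 = 4.7827.

Δy* = 4.7827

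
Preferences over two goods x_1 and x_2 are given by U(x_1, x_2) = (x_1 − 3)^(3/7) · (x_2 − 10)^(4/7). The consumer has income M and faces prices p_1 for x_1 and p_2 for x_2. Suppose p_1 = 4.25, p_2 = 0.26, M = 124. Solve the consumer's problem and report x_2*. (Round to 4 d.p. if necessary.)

Let x_1' = x_1−3, x_2' = x_2−10. MRS = (3/4)·x_2'/x_1' = p_1/p_2.
Substituting into the budget: x_1* = 3 + 3/7·(M − 3·p_1 − 10·p_2)/p_1, and x_2* = 10 + 4/7·(…)/p_2.
Discretionary income = 124 − 3·4.25 − 10·0.26 = 108.65; x_2* = 10 + 4/7·108.65/0.26 = 248.7912.

x_2* = 248.7912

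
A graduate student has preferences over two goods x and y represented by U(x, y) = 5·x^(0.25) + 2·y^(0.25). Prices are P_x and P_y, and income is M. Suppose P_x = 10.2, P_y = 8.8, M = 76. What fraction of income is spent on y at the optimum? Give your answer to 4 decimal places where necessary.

MU_x ∝ 5·x^(-0.75), MU_y ∝ 2·y^(-0.75), so MRS = (5/2)·(y/x)^(0.75) = P_x/P_y.
Solve for the ratio: y/x = [(2/5)·P_x/P_y]^(4/3).
Substitute y = (y/x)·x into the budget: x* = M/(P_x + P_y·(y/x)).
Numerically y/x = 0.358842, so x* = 76/(10.2 + 8.8·0.358842) = 5.6896 and y* = 0.358842·5.6896 = 2.0417.
Expenditure on y: 8.8·2.0417 = 17.9665; share = 0.2364.

share on y = 0.2364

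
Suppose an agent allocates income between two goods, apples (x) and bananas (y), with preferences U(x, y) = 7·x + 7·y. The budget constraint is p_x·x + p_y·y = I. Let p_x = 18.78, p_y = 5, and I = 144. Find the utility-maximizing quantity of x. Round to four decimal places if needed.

Linear utility — the consumer picks whichever good has higher MU/price: 7/18.78 = 0.3727 vs 7/5 = 1.4.
y gives more utility per dollar, so spend all income on y: y* = I/p_y, x* = 0.
Numerically: x* = 0, y* = 28.8.

x* = 0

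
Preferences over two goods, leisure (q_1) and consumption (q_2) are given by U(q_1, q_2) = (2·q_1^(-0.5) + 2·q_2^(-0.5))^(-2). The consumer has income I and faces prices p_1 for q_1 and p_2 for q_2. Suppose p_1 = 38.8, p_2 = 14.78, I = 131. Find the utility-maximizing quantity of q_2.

q_2* = 3.7249

MRS = MU_q_1/MU_q_2 = (q_2/q_1)^(1.5). Set equal to p_1/p_2.
Solve for the ratio: q_2/q_1 = [p_1/p_2]^(2/3).
With the ratio pinned down, the budget gives q_1* = I/(p_1 + p_2·(q_2/q_1)) and q_2* = (q_2/q_1)·q_1*.
Numerically q_2/q_1 = 1.902997, so q_1* = 131/(38.8 + 14.78·1.902997) = 1.9574 and q_2* = 1.902997·1.9574 = 3.7249.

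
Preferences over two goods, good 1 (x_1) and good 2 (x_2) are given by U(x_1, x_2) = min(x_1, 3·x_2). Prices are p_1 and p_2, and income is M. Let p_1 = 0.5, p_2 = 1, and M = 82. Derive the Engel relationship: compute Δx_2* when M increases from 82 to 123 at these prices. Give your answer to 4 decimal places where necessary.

Δx_2* = 16.4

Leontief preferences: the optimum is at the kink where x_1/3 = x_2/1, i.e. x_2 = (1/3)·x_1.
Budget: p_1·x_1 + p_2·(1/3)·x_1 = M, so (3·p_1 + p_2)·x_1 = 3·M.
Demand: x_1*(p_1,p_2,M) = 3·M/(3·p_1 + p_2), x_2* = M/(3·p_1 + p_2).
Here 3·0.5 + 1 = 2.5, giving x_2* = 32.8.
At M' = 123: x_2* = 49.2. Change: 49.2 − 32.8 = 16.4.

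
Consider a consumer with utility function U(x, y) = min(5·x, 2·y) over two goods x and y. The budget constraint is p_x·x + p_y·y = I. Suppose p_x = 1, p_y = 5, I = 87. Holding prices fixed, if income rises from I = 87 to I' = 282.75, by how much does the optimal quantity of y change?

Δy* = 36.25

Leontief preferences: the optimum is at the kink where x/2 = y/5, i.e. y = (5/2)·x.
Budget: p_x·x + p_y·(5/2)·x = I, so (2·p_x + 5·p_y)·x = 2·I.
Demand: x*(p_x,p_y,I) = 2·I/(2·p_x + 5·p_y), y* = 5·I/(2·p_x + 5·p_y).
Here 2·1 + 5·5 = 27, giving y* = 16.1111.
At I' = 282.75: y* = 52.3611. Change: 52.3611 − 16.1111 = 36.25.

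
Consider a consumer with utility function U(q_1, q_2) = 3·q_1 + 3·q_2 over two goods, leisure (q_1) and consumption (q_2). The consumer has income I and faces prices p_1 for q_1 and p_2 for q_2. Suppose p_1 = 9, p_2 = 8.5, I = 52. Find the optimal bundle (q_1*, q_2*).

q_1* = 0, q_2* = 6.1176

Linear utility — the consumer picks whichever good has higher MU/price: 3/9 = 0.3333 vs 3/8.5 = 0.3529.
q_2 gives more utility per dollar, so spend all income on q_2: q_2* = I/p_2, q_1* = 0.
Numerically: q_1* = 0, q_2* = 6.1176.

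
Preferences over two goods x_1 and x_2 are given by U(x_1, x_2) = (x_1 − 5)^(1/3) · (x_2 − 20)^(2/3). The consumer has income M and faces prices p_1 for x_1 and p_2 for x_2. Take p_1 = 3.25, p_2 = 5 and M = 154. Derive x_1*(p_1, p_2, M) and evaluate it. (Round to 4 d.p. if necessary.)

MRS = (1/2)·(x_2−20)/(x_1−5). Tangency with p_1/p_2 gives x_2−20 = 2·(p_1/p_2)·(x_1−5).
Substituting into the budget: x_1* = 5 + 1/3·(M − 5·p_1 − 20·p_2)/p_1, and x_2* = 20 + 2/3·(…)/p_2.
Discretionary income = 154 − 5·3.25 − 20·5 = 37.75; x_1* = 5 + 1/3·37.75/3.25 = 8.8718.

x_1* = 8.8718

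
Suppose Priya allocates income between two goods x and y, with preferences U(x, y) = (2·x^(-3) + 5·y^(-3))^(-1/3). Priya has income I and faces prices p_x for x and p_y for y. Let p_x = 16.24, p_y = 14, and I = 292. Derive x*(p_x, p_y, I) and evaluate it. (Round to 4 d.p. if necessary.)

MU_x ∝ 2·x^(-4), MU_y ∝ 5·y^(-4), so MRS = (2/5)·(y/x)^(4) = p_x/p_y.
Solve for the ratio: y/x = [(5/2)·p_x/p_y]^(0.25).
With the ratio pinned down, the budget gives x* = I/(p_x + p_y·(y/x)) and y* = (y/x)·x*.
Numerically y/x = 1.304967, so x* = 292/(16.24 + 14·1.304967) = 8.4614.

x* = 8.4614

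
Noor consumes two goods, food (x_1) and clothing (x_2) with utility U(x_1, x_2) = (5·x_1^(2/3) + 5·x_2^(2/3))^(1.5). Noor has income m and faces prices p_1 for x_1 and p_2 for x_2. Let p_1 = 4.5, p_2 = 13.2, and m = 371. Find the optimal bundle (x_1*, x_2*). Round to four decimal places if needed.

MU_x_1 ∝ 5·x_1^(-1/3), MU_x_2 ∝ 5·x_2^(-1/3), so MRS = (x_2/x_1)^(1/3) = p_1/p_2.
Solve for the ratio: x_2/x_1 = [p_1/p_2]^(3).
Substitute x_2 = (x_2/x_1)·x_1 into the budget: x_1* = m/(p_1 + p_2·(x_2/x_1)).
Numerically x_2/x_1 = 0.03962, so x_1* = 371/(4.5 + 13.2·0.03962) = 73.8605 and x_2* = 0.03962·73.8605 = 2.9264.

x_1* = 73.8605, x_2* = 2.9264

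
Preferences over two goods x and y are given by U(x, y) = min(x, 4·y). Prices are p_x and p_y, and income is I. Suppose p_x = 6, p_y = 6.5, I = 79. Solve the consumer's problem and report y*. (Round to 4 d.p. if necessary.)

Demand: x*(p_x,p_y,I) = 4·I/(4·p_x + p_y), y* = I/(4·p_x + p_y).
Here 4·6 + 6.5 = 30.5, giving y* = 2.5902.

y* = 2.5902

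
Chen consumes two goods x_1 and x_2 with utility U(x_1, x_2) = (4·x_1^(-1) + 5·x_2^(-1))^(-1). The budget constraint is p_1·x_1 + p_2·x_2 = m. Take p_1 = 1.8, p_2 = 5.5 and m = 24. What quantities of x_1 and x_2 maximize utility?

Substitute x_2 = (x_2/x_1)·x_1 into the budget: x_1* = m/(p_1 + p_2·(x_2/x_1)).
Numerically x_2/x_1 = 0.639602, so x_1* = 24/(1.8 + 5.5·0.639602) = 4.5131 and x_2* = 0.639602·4.5131 = 2.8866.

x_1* = 4.5131, x_2* = 2.8866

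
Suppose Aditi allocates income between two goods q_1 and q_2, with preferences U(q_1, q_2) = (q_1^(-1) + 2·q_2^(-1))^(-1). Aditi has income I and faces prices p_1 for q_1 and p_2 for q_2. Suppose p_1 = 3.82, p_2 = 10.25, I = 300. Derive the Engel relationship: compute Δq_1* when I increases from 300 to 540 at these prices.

MRS = MU_q_1/MU_q_2 = (1/2)·(q_2/q_1)^(2). Set equal to p_1/p_2.
Hence q_2/q_1 = (2·p_1/p_2)^(1/(2)), i.e. raised to the 0.5 power.
With the ratio pinned down, the budget gives q_1* = I/(p_1 + p_2·(q_2/q_1)) and q_2* = (q_2/q_1)·q_1*.
Numerically q_2/q_1 = 0.863346, so q_1* = 300/(3.82 + 10.25·0.863346) = 23.6793.
At I' = 540: q_1* = 42.6227. Change: 42.6227 − 23.6793 = 18.9434.

Δq_1* = 18.9434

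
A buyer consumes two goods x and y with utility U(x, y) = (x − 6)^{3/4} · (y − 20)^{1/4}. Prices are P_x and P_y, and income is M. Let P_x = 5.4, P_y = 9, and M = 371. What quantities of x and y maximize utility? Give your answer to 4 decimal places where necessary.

This is Cobb-Douglas in (x−6, y−20): tangency gives 0.75·P_y·(y−20) = 0.25·P_x·(x−6).
Substituting into the budget: x* = 6 + 0.75·(M − 6·P_x − 20·P_y)/P_x, and y* = 20 + 0.25·(…)/P_y.
Discretionary income = 371 − 6·5.4 − 20·9 = 158.6; x* = 6 + 0.75·158.6/5.4 = 28.0278; y* = 20 + 0.25·158.6/9 = 24.4056.

x* = 28.0278, y* = 24.4056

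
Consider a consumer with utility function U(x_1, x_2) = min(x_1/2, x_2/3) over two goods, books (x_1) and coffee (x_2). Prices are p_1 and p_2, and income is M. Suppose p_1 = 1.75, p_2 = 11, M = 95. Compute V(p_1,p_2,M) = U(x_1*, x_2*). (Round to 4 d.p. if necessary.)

V = 2.6027

Leontief preferences: the optimum is at the kink where x_1/2 = x_2/3, i.e. x_2 = (3/2)·x_1.
Budget: p_1·x_1 + p_2·(3/2)·x_1 = M, so (2·p_1 + 3·p_2)·x_1 = 2·M.
Demand: x_1*(p_1,p_2,M) = 2·M/(2·p_1 + 3·p_2), x_2* = 3·M/(2·p_1 + 3·p_2).
Here 2·1.75 + 3·11 = 36.5, giving x_1* = 5.2055 and x_2* = 7.8082.
Utility at the optimum: U(5.2055, 7.8082) = 2.6027.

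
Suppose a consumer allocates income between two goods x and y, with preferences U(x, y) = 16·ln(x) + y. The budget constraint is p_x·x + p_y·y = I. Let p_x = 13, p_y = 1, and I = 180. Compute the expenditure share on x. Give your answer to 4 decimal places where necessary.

share on x = 0.0889

MU_x = 16/x, MU_y = 1. Tangency: 16/x = p_x/p_y.
So x*(p_x,p_y) = 16·p_y/p_x, independent of income; and y* = (I − 16·p_y)/p_y.
At the given prices: x* = 16·1/13 = 1.2308, and y* = 164.
Expenditure on x: 13·1.2308 = 16; share = 0.0889.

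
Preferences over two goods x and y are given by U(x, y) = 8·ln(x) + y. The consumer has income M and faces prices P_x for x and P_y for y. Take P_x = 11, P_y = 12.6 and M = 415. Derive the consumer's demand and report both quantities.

Set MRS = P_x/P_y: (8/x)/1 = P_x/P_y.
So x*(P_x,P_y) = 8·P_y/P_x, independent of income; and y* = (M − 8·P_y)/P_y.
At the given prices: x* = 8·12.6/11 = 9.1636, and y* = 24.9365.

x* = 9.1636, y* = 24.9365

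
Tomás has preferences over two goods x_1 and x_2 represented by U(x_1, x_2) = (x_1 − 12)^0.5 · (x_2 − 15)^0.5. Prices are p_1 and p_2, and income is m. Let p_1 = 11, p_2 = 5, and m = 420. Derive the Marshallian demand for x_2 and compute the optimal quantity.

x_2* = 36.3

MRS = (x_2−15)/(x_1−12). Tangency with p_1/p_2 gives x_2−15 = (p_1/p_2)·(x_1−12).
After buying the subsistence bundle (12, 15), a share 0.5 of the remaining income goes to x_1: x_1* = 12 + 0.5·(m − 12p_1 − 15p_2)/p_1.
Discretionary income = 420 − 12·11 − 15·5 = 213; x_2* = 15 + 0.5·213/5 = 36.3.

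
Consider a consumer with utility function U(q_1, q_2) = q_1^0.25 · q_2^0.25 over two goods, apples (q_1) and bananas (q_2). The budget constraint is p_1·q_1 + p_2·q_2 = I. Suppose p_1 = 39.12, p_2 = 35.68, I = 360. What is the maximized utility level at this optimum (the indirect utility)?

V = 2.195

MU_q_1/MU_q_2 = (0.25·q_2)/(0.25·q_1); tangency sets this equal to p_1/p_2.
So 0.25·p_2·q_2 = 0.25·p_1·q_1; combined with the budget, a share 0.5 of income goes to q_1.
Demand: q_1*(p_1,p_2,I) = 0.5·I/p_1 and q_2* = 0.5·I/p_2.
At p_1=39.12, p_2=35.68, I=360: q_1* = 0.5·360/39.12 = 4.6012, q_2* = 5.0448.
Utility at the optimum: U(4.6012, 5.0448) = 2.195.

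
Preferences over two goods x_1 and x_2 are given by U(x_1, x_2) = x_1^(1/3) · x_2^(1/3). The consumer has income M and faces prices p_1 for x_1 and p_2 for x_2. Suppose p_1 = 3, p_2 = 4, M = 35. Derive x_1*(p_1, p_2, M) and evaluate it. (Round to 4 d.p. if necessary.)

The MRS is x_2/x_1. Set MRS = p_1/p_2.
Rearranging, p_2·x_2 = p_1·x_1. Substituting into the budget gives p_1·x_1·(1 + 1) = M.
Demand: x_1*(p_1,p_2,M) = 0.5·M/p_1 and x_2* = 0.5·M/p_2.
At p_1=3, p_2=4, M=35: x_1* = 0.5·35/3 = 5.8333.

x_1* = 5.8333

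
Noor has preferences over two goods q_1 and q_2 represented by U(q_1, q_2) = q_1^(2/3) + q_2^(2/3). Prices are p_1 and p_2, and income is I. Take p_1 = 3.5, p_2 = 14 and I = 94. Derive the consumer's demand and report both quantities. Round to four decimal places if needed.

q_1* = 25.2773, q_2* = 0.395

MRS = MU_q_1/MU_q_2 = (q_2/q_1)^(1/3). Set equal to p_1/p_2.
Hence q_2/q_1 = (p_1/p_2)^(1/(1/3)), i.e. raised to the 3 power.
With the ratio pinned down, the budget gives q_1* = I/(p_1 + p_2·(q_2/q_1)) and q_2* = (q_2/q_1)·q_1*.
Numerically q_2/q_1 = 0.015625, so q_1* = 94/(3.5 + 14·0.015625) = 25.2773 and q_2* = 0.015625·25.2773 = 0.395.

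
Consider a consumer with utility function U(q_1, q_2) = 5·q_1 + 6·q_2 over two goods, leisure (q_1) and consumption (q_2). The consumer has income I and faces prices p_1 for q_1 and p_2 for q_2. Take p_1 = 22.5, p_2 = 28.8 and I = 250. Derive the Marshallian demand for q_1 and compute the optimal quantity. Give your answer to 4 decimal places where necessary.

q_1* = 11.1111

Linear utility — the consumer picks whichever good has higher MU/price: 5/22.5 = 0.2222 vs 6/28.8 = 0.2083.
q_1 gives more utility per dollar, so spend all income on q_1: q_1* = I/p_1, q_2* = 0.
Numerically: q_1* = 11.1111, q_2* = 0.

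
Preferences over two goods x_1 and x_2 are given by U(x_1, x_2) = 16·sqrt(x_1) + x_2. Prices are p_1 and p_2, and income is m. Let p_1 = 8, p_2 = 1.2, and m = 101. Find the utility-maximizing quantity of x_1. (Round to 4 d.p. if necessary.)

Set MRS = p_1/p_2: 8·x_1^(−1/2) = p_1/p_2.
Thus x_1* = (8·p_2/p_1)² — independent of m — with the rest of income spent on x_2.
Plugging in: x_1* = (8·1.2/8)² = 1.44.

x_1* = 1.44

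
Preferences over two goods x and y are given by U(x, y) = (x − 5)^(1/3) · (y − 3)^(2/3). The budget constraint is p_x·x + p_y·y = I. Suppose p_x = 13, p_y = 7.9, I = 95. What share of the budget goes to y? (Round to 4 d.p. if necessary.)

Discretionary income = 95 − 5·13 − 3·7.9 = 6.3; x* = 5 + 1/3·6.3/13 = 5.1615; y* = 3 + 2/3·6.3/7.9 = 3.5316.
Expenditure on y: 7.9·3.5316 = 27.9; share = 0.2937.

share on y = 0.2937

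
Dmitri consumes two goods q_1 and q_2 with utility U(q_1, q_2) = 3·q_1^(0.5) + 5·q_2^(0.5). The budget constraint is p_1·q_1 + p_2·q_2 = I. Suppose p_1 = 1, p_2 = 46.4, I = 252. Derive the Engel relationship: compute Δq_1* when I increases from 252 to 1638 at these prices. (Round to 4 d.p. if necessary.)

Δq_1* = 1307.7126

MRS = MU_q_1/MU_q_2 = (3/5)·(q_2/q_1)^(0.5). Set equal to p_1/p_2.
Hence q_2/q_1 = ((5/3)·p_1/p_2)^(1/(0.5)), i.e. raised to the 2 power.
With the ratio pinned down, the budget gives q_1* = I/(p_1 + p_2·(q_2/q_1)) and q_2* = (q_2/q_1)·q_1*.
Numerically q_2/q_1 = 0.00129, so q_1* = 252/(1 + 46.4·0.00129) = 237.7659.
At I' = 1638: q_1* = 1545.4785. Change: 1545.4785 − 237.7659 = 1307.7126.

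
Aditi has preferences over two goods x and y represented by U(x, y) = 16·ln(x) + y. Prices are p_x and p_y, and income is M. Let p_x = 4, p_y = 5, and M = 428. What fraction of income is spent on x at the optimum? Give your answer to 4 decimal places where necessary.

Set MRS = p_x/p_y: (16/x)/1 = p_x/p_y.
So x*(p_x,p_y) = 16·p_y/p_x, independent of income; and y* = (M − 16·p_y)/p_y.
At the given prices: x* = 16·5/4 = 20, and y* = 69.6.
Expenditure on x: 4·20 = 80; share = 0.1869.

share on x = 0.1869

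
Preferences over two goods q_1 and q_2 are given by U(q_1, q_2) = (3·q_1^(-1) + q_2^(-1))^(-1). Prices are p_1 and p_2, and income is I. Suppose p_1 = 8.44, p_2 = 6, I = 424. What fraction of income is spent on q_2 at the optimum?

share on q_2 = 0.3274

Numerically q_2/q_1 = 0.684755, so q_1* = 424/(8.44 + 6·0.684755) = 33.7888 and q_2* = 0.684755·33.7888 = 23.1371.
Expenditure on q_2: 6·23.1371 = 138.8223; share = 0.3274.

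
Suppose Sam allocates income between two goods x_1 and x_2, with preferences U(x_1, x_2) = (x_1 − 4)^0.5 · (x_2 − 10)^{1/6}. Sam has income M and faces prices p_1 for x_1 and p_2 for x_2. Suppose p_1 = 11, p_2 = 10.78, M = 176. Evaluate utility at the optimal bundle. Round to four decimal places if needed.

V = 1.1666

This is Cobb-Douglas in (x_1−4, x_2−10): tangency gives 0.5·p_2·(x_2−10) = 1/6·p_1·(x_1−4).
After buying the subsistence bundle (4, 10), a share 0.75 of the remaining income goes to x_1: x_1* = 4 + 0.75·(M − 4p_1 − 10p_2)/p_1.
Discretionary income = 176 − 4·11 − 10·10.78 = 24.2; x_1* = 4 + 0.75·24.2/11 = 5.65; x_2* = 10 + 0.25·24.2/10.78 = 10.5612.
Utility at the optimum: U(5.65, 10.5612) = 1.1666.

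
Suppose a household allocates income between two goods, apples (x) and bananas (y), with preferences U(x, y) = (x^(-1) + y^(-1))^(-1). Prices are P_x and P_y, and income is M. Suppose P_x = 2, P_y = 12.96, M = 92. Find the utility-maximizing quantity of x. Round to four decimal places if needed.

x* = 12.9739

MRS = MU_x/MU_y = (y/x)^(2). Set equal to P_x/P_y.
Solve for the ratio: y/x = [P_x/P_y]^(0.5).
With the ratio pinned down, the budget gives x* = M/(P_x + P_y·(y/x)) and y* = (y/x)·x*.
Numerically y/x = 0.392837, so x* = 92/(2 + 12.96·0.392837) = 12.9739.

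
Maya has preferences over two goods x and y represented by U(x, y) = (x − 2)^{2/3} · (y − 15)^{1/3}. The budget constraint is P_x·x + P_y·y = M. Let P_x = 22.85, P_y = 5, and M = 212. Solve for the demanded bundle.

x* = 4.6637, y* = 21.0867

MRS = 2·(y−15)/(x−2). Tangency with P_x/P_y gives y−15 = (1/2)·(P_x/P_y)·(x−2).
Substituting into the budget: x* = 2 + 2/3·(M − 2·P_x − 15·P_y)/P_x, and y* = 15 + 1/3·(…)/P_y.
Discretionary income = 212 − 2·22.85 − 15·5 = 91.3; x* = 2 + 2/3·91.3/22.85 = 4.6637; y* = 15 + 1/3·91.3/5 = 21.0867.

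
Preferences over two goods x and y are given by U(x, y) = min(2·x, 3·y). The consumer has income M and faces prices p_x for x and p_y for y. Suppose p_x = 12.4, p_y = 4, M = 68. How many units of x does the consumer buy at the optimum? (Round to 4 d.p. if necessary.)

With perfect complements, no substitution: consume in ratio x:y = 3:2.
Budget: p_x·x + p_y·(2/3)·x = M, so (3·p_x + 2·p_y)·x = 3·M.
Demand: x*(p_x,p_y,M) = 3·M/(3·p_x + 2·p_y), y* = 2·M/(3·p_x + 2·p_y).
Here 3·12.4 + 2·4 = 45.2, giving x* = 4.5133.

x* = 4.5133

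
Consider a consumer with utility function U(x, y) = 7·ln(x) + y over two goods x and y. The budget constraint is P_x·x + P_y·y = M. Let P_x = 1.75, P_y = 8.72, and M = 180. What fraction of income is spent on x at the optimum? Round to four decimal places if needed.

At the given prices: x* = 7·8.72/1.75 = 34.88, and y* = 13.6422.
Expenditure on x: 1.75·34.88 = 61.04; share = 0.3391.

share on x = 0.3391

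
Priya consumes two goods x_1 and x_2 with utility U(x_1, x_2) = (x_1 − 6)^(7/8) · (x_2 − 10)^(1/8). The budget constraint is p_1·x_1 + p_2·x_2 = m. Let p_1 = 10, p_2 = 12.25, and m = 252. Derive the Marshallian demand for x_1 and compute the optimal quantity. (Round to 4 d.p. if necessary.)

Substituting into the budget: x_1* = 6 + 0.875·(m − 6·p_1 − 10·p_2)/p_1, and x_2* = 10 + 0.125·(…)/p_2.
Discretionary income = 252 − 6·10 − 10·12.25 = 69.5; x_1* = 6 + 0.875·69.5/10 = 12.0813.

x_1* = 12.0813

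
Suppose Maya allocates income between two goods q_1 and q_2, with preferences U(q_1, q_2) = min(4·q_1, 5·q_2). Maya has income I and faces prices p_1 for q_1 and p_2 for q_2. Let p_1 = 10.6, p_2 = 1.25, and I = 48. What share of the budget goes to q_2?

Leontief preferences: the optimum is at the kink where q_1/5 = q_2/4, i.e. q_2 = (4/5)·q_1.
Budget: p_1·q_1 + p_2·(4/5)·q_1 = I, so (5·p_1 + 4·p_2)·q_1 = 5·I.
Demand: q_1*(p_1,p_2,I) = 5·I/(5·p_1 + 4·p_2), q_2* = 4·I/(5·p_1 + 4·p_2).
Here 5·10.6 + 4·1.25 = 58, giving q_1* = 4.1379 and q_2* = 3.3103.
Expenditure on q_2: 1.25·3.3103 = 4.1379; share = 0.0862.

share on q_2 = 0.0862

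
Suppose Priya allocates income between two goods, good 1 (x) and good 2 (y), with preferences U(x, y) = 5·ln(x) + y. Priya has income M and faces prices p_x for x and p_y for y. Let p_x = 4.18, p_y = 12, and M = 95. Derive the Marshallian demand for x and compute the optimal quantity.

MU_x = 5/x, MU_y = 1. Tangency: 5/x = p_x/p_y.
So x*(p_x,p_y) = 5·p_y/p_x, independent of income; and y* = (M − 5·p_y)/p_y.
At the given prices: x* = 5·12/4.18 = 14.3541.

x* = 14.3541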